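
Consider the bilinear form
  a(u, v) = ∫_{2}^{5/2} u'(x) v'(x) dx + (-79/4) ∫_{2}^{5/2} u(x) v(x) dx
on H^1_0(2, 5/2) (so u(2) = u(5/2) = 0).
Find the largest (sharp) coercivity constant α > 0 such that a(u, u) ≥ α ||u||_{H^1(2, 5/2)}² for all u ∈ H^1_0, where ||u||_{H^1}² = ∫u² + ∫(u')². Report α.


α = (-79 + 16*π^2)/(4*(1 + 4*π^2))

Coercivity of a(·,·) on H^1_0(2, 5/2) means a(u, u) ≥ α ||u||_{H^1}² for every u ∈ H^1_0.
The interval has length L = 1/2, and Poincaré/coercivity depend only on L. Here a(u, u) = ∫(u')² + (-79/4)·∫u².
Here c = -79/4 < 0 with |c| < (π/L)² = 4*π^2, so coercivity still holds. The condition a(u,u) ≥ α||u||_{H^1}² reads (1−α)∫(u')² ≥ (α−c)∫u². Any admissible α is ≤ 1 (rapidly oscillating u have ∫u²/∫(u')² → 0), and α = 1 would force 0 ≥ (1−c)∫u², impossible since c < 1; so 1−α > 0. By the sharp Poincaré inequality on H^1_0 of an interval of length L, ∫(u')² ≥ (π/L)²∫u² with equality for the first sine mode sin(π(x−x₀)/L) (x₀ the left endpoint), so the inequality holds for all u iff (1−α)(π/L)² ≥ α − c, i.e. α ≤ ((π/L)² + c)/((π/L)² + 1) = (1 + c(L/π)²)/(1 + (L/π)²). (Direct route, valid since c ≤ 0: Poincaré gives c∫u² ≥ c(L/π)²∫(u')², so a(u,u) ≥ (1 + c(L/π)²)∫(u')², while ||u||_{H^1}² ≤ (1 + (L/π)²)∫(u')²; dividing yields the same α.) With (π/L)² = 4*π^2 and c = -79/4, the largest admissible constant is α = ((π/L)² + c)/((π/L)² + 1).
Simplifying, α = (-79 + 16*π^2)/(4*(1 + 4*π^2)).


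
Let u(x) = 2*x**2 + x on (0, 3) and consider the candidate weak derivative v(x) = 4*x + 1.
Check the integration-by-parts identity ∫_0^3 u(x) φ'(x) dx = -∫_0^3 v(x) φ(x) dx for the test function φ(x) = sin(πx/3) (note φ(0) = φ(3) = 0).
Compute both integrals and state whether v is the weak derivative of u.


LHS = -42/π, RHS = -42/π. Yes, v = u' weakly.

u(x) = 2*x**2 + x, classical derivative u'(x) = 4*x + 1.
φ(x) = sin(πx/3), so φ'(x) = π*cos(π*x/3)/3.
Note φ(0) = φ(3) = 0, so the boundary term u·φ vanishes.
LHS = ∫_0^3 u(x) φ'(x) dx = ∫_0^3 (2*π*x^2*cos(π*x/3)/3 + π*x*cos(π*x/3)/3) dx. Term by term:
  ∫_0^3 π*x*cos(π*x/3)/3 dx = -6/π;  ∫_0^3 2*π*x^2*cos(π*x/3)/3 dx = -36/π.
Sum: -6/π − 36/π = -42/π.
So LHS = -42/π.
∫_0^3 v(x) φ(x) dx = ∫_0^3 (4*x*sin(π*x/3) + sin(π*x/3)) dx. Term by term:
  ∫_0^3 4*x*sin(π*x/3) dx = 36/π;  ∫_0^3 sin(π*x/3) dx = 6/π.
Sum: 36/π + 6/π = 42/π.
So RHS = -∫_0^3 v(x) φ(x) dx = -42/π.
LHS = RHS, so the identity holds for this test φ.
Moreover u is smooth here and v(x) = u'(x) = 4*x + 1 pointwise, so the identity holds for every test function. Hence v is the weak derivative of u.


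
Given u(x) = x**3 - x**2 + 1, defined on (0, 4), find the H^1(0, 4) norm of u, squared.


||u||_{H^1}^2 = 51028/21

The H^1 norm (squared) on an interval (0, L) is
  ||u||_{H^1}^2 = ∫_0^L u(x)^2 dx + ∫_0^L u'(x)^2 dx.
Compute u'(x) = 3*x**2 - 2*x.
Then u(x)^2 = x**6 - 2*x**5 + x**4 + 2*x**3 - 2*x**2 + 1 and u'(x)^2 = 9*x**4 - 12*x**3 + 4*x**2.
Integrate each monomial from 0 to 4 using ∫_0^4 c·x^n dx = c·4^(n+1)/(n+1):
  ∫_0^4 u(x)^2 dx = ∫_0^4 (x^6 - 2*x^5 + x^4 + 2*x^3 - 2*x^2 + 1) dx. Term by term:
    ∫_0^4 x^6 dx = 16384/7;  ∫_0^4 -2*x^5 dx = -4096/3;  ∫_0^4 x^4 dx = 1024/5;
    ∫_0^4 2*x^3 dx = 128;  ∫_0^4 -2*x^2 dx = -128/3;  ∫_0^4 1 dx = 4.
  Sum: 16384/7 − 4096/3 + 1024/5 + 128 − 128/3 + 4 = 44428/35.
  ∫_0^4 u'(x)^2 dx = ∫_0^4 (9*x^4 - 12*x^3 + 4*x^2) dx. Term by term:
    ∫_0^4 9*x^4 dx = 9216/5;  ∫_0^4 -12*x^3 dx = -768;  ∫_0^4 4*x^2 dx = 256/3.
  Sum: 9216/5 − 768 + 256/3 = 17408/15.
Adding: ||u||_{H^1}^2 = 44428/35 + 17408/15 = 51028/21.


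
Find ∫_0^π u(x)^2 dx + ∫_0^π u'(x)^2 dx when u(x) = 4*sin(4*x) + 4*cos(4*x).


||u||_{H^1(0,π)}^2 = 272*π

u'(x) = -16*sin(4*x) + 16*cos(4*x).
Expand u² and (u')² and integrate term by term on (0, π), using: for integers n ≥ 1, ∫_0^π sin²(nx) dx = ∫_0^π cos²(nx) dx = π/2; for n ≠ n', ∫_0^π sin(nx)sin(n'x) dx = ∫_0^π cos(nx)cos(n'x) dx = 0; and by product-to-sum, ∫_0^π sin(nx)cos(n'x) dx = ½∫_0^π [sin((n+n')x) + sin((n−n')x)] dx, which is 0 when n+n' is even and 2n/(n²−n'²) when n+n' is odd (it need not vanish on (0, π)).
  u² squared terms: (4)²·∫cos(4x)² dx = 16·π/2 = 8*π;  (4)²·∫sin(4x)² dx = 16·π/2 = 8*π.
  u² cross terms: 2·(4)·(4)·∫cos(4x)·sin(4x) dx = 32·(0) = 0.
  So ∫_0^π u² dx = 8*π + 8*π + 0 = 16*π.
  (u')² squared terms: (-16)²·∫sin(4x)² dx = 256·π/2 = 128*π;  (16)²·∫cos(4x)² dx = 256·π/2 = 128*π.
  (u')² cross terms: 2·(-16)·(16)·∫sin(4x)·cos(4x) dx = -512·(0) = 0.
  So ∫_0^π (u')² dx = 128*π + 128*π + 0 = 256*π.
||u||_{H^1}^2 = (16*π) + (256*π) = 272*π.


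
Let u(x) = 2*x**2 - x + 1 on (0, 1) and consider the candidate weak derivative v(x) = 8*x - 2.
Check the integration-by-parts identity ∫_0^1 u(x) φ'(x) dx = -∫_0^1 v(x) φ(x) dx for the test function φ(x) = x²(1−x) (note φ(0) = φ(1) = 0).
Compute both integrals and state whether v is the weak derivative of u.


LHS = -7/60, RHS = -7/30. No, v is not the weak derivative of u.

u(x) = 2*x**2 - x + 1, classical derivative u'(x) = 4*x - 1.
φ(x) = x²(1−x), so φ'(x) = x*(2 - 3*x).
Note φ(0) = φ(1) = 0, so the boundary term u·φ vanishes.
LHS = ∫_0^1 u(x) φ'(x) dx = ∫_0^1 (-6*x^4 + 7*x^3 - 5*x^2 + 2*x) dx. Term by term:
  ∫_0^1 -6*x^4 dx = -6/5;  ∫_0^1 7*x^3 dx = 7/4;  ∫_0^1 -5*x^2 dx = -5/3;
  ∫_0^1 2*x dx = 1.
Sum: -6/5 + 7/4 − 5/3 + 1 = -7/60.
So LHS = -7/60.
∫_0^1 v(x) φ(x) dx = ∫_0^1 (-8*x^4 + 10*x^3 - 2*x^2) dx. Term by term:
  ∫_0^1 -8*x^4 dx = -8/5;  ∫_0^1 10*x^3 dx = 5/2;  ∫_0^1 -2*x^2 dx = -2/3.
Sum: -8/5 + 5/2 − 2/3 = 7/30.
So RHS = -∫_0^1 v(x) φ(x) dx = -7/30.
LHS − RHS = 7/60 ≠ 0, so the identity fails.
(For a valid weak derivative the identity must hold for EVERY test function, in particular this one. The failure shows v is NOT the weak derivative of u.)
Correct weak derivative would be u'(x) = 4*x - 1.


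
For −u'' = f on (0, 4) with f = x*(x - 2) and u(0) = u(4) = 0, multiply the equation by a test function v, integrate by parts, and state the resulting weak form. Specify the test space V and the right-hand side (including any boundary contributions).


V = H^1_0(0, 4) (so v(0) = v(4) = 0); weak form: ∫_0^4 u'v' dx = ∫_0^4 (x*(x - 2)) v dx for all v ∈ V.

Multiply both sides by a test function v and integrate from 0 to 4:
  ∫_0^4 −u''(x) v(x) dx = ∫_0^4 f(x) v(x) dx.
Integrate the LHS by parts once:
  ∫_0^4 −u'' v dx = −[u'(x) v(x)]_0^4 + ∫_0^4 u'(x) v'(x) dx.
Thus ∫_0^4 u'(x) v'(x) dx = ∫_0^4 f(x) v(x) dx + [u'(x) v(x)]_0^4.
Choose V so that boundary terms are either known or forced to vanish.
u is Dirichlet: u(0) = u(4) = 0. Let V = H^1_0(0, 4); then v(0) = v(4) = 0, and [u' v]_0^4 = 0.
Weak formulation: find u (satisfying any essential BC) such that ∫_0^4 u'(x) v'(x) dx = ∫_0^4 f v dx for all v ∈ V.
Substituting f(x) = x*(x - 2), the right-hand side is ∫_0^4 (x*(x - 2)) v dx.


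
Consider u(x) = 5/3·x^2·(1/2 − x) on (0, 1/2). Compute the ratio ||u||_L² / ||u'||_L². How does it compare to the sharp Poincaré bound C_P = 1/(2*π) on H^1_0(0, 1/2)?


||u||_L² / ||u'||_L² = sqrt(14)/28 < C_P = 1/(2*π).

u(x) = 5/3·x^2·(1/2 − x), so u'(x) = 5*x*(1 - 3*x)/3.
u(x) = 5/3·x^2·(1/2 − x) vanishes at x = 0 and x = 1/2, so u ∈ H^1_0(0, 1/2). Differentiate via the product rule and integrate the resulting polynomials term by term.
  ∫_0^1/2 u² dx = ∫_0^1/2 (25*x^6/9 - 25*x^5/9 + 25*x^4/36) dx. Term by term:
    ∫_0^1/2 25*x^6/9 dx = 25/8064;  ∫_0^1/2 -25*x^5/9 dx = -25/3456;  ∫_0^1/2 25*x^4/36 dx = 5/1152.
  Sum: 25/8064 − 25/3456 + 5/1152 = 5/24192.
  ∫_0^1/2 (u')² dx = ∫_0^1/2 (25*x^4 - 50*x^3/3 + 25*x^2/9) dx. Term by term:
    ∫_0^1/2 25*x^4 dx = 5/32;  ∫_0^1/2 -50*x^3/3 dx = -25/96;  ∫_0^1/2 25*x^2/9 dx = 25/216.
  Sum: 5/32 − 25/96 + 25/216 = 5/432.
∫_0^1/2 u² dx = 5/24192, so ||u||_L² = sqrt(210)/1008.
∫_0^1/2 (u')² dx = 5/432, so ||u'||_L² = sqrt(15)/36.
Ratio ||u||_L² / ||u'||_L² = sqrt(14)/28.
Sharp Poincaré constant on H^1_0(0, 1/2) is C_P = L/π = 1/(2*π), achieved by sin(2*π·x).
A polynomial bump cannot attain the sharp Poincaré constant (only the first sine eigenfunction does), so the ratio is strictly less than C_P, consistent with ||u||_L² ≤ C_P ||u'||_L².


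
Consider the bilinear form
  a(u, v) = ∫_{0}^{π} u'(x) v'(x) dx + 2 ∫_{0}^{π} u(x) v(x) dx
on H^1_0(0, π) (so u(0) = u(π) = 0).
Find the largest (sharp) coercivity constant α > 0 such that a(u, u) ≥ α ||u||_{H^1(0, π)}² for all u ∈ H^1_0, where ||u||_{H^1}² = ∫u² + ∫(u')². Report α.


α = 1

Coercivity of a(·,·) on H^1_0(0, π) means a(u, u) ≥ α ||u||_{H^1}² for every u ∈ H^1_0.
The interval has length L = π, and Poincaré/coercivity depend only on L. Here a(u, u) = ∫(u')² + (2)·∫u².
Here c = 2 ≥ 1, so a(u,u) = ∫(u')² + c∫u² ≥ ∫(u')² + ∫u² = ||u||_{H^1}², i.e. α = 1 works. No larger α is possible: a(u,u) ≥ α||u||_{H^1}² means (1−α)∫(u')² ≥ (α−c)∫u², and for the modes u_n = sin(nπ(x−x₀)/L) (x₀ the left endpoint) one has ∫u_n²/∫(u_n')² = (L/(nπ))² → 0, so a(u_n,u_n)/||u_n||_{H^1}² → 1. Hence the optimal constant is α = 1.
Therefore α = 1.


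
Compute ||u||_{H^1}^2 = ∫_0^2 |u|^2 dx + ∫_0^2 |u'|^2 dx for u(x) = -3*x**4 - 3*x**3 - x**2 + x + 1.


||u||_{H^1}^2 = 246072/35

The H^1 norm (squared) on an interval (0, L) is
  ||u||_{H^1}^2 = ∫_0^L u(x)^2 dx + ∫_0^L u'(x)^2 dx.
Compute u'(x) = -12*x**3 - 9*x**2 - 2*x + 1.
Then u(x)^2 = 9*x**8 + 18*x**7 + 15*x**6 - 11*x**4 - 8*x**3 - x**2 + 2*x + 1 and u'(x)^2 = 144*x**6 + 216*x**5 + 129*x**4 + 12*x**3 - 14*x**2 - 4*x + 1.
Integrate each monomial from 0 to 2 using ∫_0^2 c·x^n dx = c·2^(n+1)/(n+1):
  ∫_0^2 u(x)^2 dx = ∫_0^2 (9*x^8 + 18*x^7 + 15*x^6 - 11*x^4 - 8*x^3 - x^2 + 2*x + 1) dx. Term by term:
    ∫_0^2 9*x^8 dx = 512;  ∫_0^2 18*x^7 dx = 576;  ∫_0^2 15*x^6 dx = 1920/7;
    ∫_0^2 -11*x^4 dx = -352/5;  ∫_0^2 -8*x^3 dx = -32;  ∫_0^2 -x^2 dx = -8/3;
    ∫_0^2 2*x dx = 4;  ∫_0^2 1 dx = 2.
  Sum: 512 + 576 + 1920/7 − 352/5 − 32 − 8/3 + 4 + 2 = 132638/105.
  ∫_0^2 u'(x)^2 dx = ∫_0^2 (144*x^6 + 216*x^5 + 129*x^4 + 12*x^3 - 14*x^2 - 4*x + 1) dx. Term by term:
    ∫_0^2 144*x^6 dx = 18432/7;  ∫_0^2 216*x^5 dx = 2304;  ∫_0^2 129*x^4 dx = 4128/5;
    ∫_0^2 12*x^3 dx = 48;  ∫_0^2 -14*x^2 dx = -112/3;  ∫_0^2 -4*x dx = -8;
    ∫_0^2 1 dx = 2.
  Sum: 18432/7 + 2304 + 4128/5 + 48 − 112/3 − 8 + 2 = 605578/105.
Adding: ||u||_{H^1}^2 = 132638/105 + 605578/105 = 246072/35.


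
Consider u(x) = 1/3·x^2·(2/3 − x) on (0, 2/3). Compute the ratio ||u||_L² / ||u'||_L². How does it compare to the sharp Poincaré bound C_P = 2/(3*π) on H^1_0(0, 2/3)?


||u||_L² / ||u'||_L² = sqrt(14)/21 < C_P = 2/(3*π).

u(x) = 1/3·x^2·(2/3 − x), so u'(x) = x*(4 - 9*x)/9.
u(x) = 1/3·x^2·(2/3 − x) vanishes at x = 0 and x = 2/3, so u ∈ H^1_0(0, 2/3). Differentiate via the product rule and integrate the resulting polynomials term by term.
  ∫_0^2/3 u² dx = ∫_0^2/3 (x^6/9 - 4*x^5/27 + 4*x^4/81) dx. Term by term:
    ∫_0^2/3 x^6/9 dx = 128/137781;  ∫_0^2/3 -4*x^5/27 dx = -128/59049;  ∫_0^2/3 4*x^4/81 dx = 128/98415.
  Sum: 128/137781 − 128/59049 + 128/98415 = 128/2066715.
  ∫_0^2/3 (u')² dx = ∫_0^2/3 (x^4 - 8*x^3/9 + 16*x^2/81) dx. Term by term:
    ∫_0^2/3 x^4 dx = 32/1215;  ∫_0^2/3 -8*x^3/9 dx = -32/729;  ∫_0^2/3 16*x^2/81 dx = 128/6561.
  Sum: 32/1215 − 32/729 + 128/6561 = 64/32805.
∫_0^2/3 u² dx = 128/2066715, so ||u||_L² = 8*sqrt(70)/8505.
∫_0^2/3 (u')² dx = 64/32805, so ||u'||_L² = 8*sqrt(5)/405.
Ratio ||u||_L² / ||u'||_L² = sqrt(14)/21.
Sharp Poincaré constant on H^1_0(0, 2/3) is C_P = L/π = 2/(3*π), achieved by sin(3*π/2·x).
A polynomial bump cannot attain the sharp Poincaré constant (only the first sine eigenfunction does), so the ratio is strictly less than C_P, consistent with ||u||_L² ≤ C_P ||u'||_L².


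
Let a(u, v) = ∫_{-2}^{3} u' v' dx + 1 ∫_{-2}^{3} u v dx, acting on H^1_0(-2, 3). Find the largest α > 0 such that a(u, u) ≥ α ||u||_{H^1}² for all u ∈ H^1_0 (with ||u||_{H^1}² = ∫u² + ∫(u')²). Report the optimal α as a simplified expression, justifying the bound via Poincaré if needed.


α = 1

Coercivity of a(·,·) on H^1_0(-2, 3) means a(u, u) ≥ α ||u||_{H^1}² for every u ∈ H^1_0.
The interval has length L = 5, and Poincaré/coercivity depend only on L. Here a(u, u) = ∫(u')² + (1)·∫u².
Here c = 1 ≥ 1, so a(u,u) = ∫(u')² + c∫u² ≥ ∫(u')² + ∫u² = ||u||_{H^1}², i.e. α = 1 works. No larger α is possible: a(u,u) ≥ α||u||_{H^1}² means (1−α)∫(u')² ≥ (α−c)∫u², and for the modes u_n = sin(nπ(x−x₀)/L) (x₀ the left endpoint) one has ∫u_n²/∫(u_n')² = (L/(nπ))² → 0, so a(u_n,u_n)/||u_n||_{H^1}² → 1. Hence the optimal constant is α = 1.
Therefore α = 1.


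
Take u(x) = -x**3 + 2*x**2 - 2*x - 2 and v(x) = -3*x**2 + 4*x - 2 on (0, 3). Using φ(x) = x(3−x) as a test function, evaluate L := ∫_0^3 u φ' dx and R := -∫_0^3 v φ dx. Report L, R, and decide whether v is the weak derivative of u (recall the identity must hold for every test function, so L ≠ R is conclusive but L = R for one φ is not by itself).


LHS = 369/20, RHS = 369/20. Yes, v = u' weakly.

u(x) = -x**3 + 2*x**2 - 2*x - 2, classical derivative u'(x) = -3*x**2 + 4*x - 2.
φ(x) = x(3−x), so φ'(x) = 3 - 2*x.
Note φ(0) = φ(3) = 0, so the boundary term u·φ vanishes.
LHS = ∫_0^3 u(x) φ'(x) dx = ∫_0^3 (2*x^4 - 7*x^3 + 10*x^2 - 2*x - 6) dx. Term by term:
  ∫_0^3 2*x^4 dx = 486/5;  ∫_0^3 -7*x^3 dx = -567/4;  ∫_0^3 10*x^2 dx = 90;
  ∫_0^3 -2*x dx = -9;  ∫_0^3 -6 dx = -18.
Sum: 486/5 − 567/4 + 90 − 9 − 18 = 369/20.
So LHS = 369/20.
∫_0^3 v(x) φ(x) dx = ∫_0^3 (3*x^4 - 13*x^3 + 14*x^2 - 6*x) dx. Term by term:
  ∫_0^3 3*x^4 dx = 729/5;  ∫_0^3 -13*x^3 dx = -1053/4;  ∫_0^3 14*x^2 dx = 126;
  ∫_0^3 -6*x dx = -27.
Sum: 729/5 − 1053/4 + 126 − 27 = -369/20.
So RHS = -∫_0^3 v(x) φ(x) dx = 369/20.
LHS = RHS, so the identity holds for this test φ.
Moreover u is smooth here and v(x) = u'(x) = -3*x**2 + 4*x - 2 pointwise, so the identity holds for every test function. Hence v is the weak derivative of u.


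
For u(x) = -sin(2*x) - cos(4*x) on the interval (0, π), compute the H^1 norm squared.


||u||_{H^1(0,π)}^2 = 11*π

u'(x) = 4*sin(4*x) - 2*cos(2*x).
Expand u² and (u')² and integrate term by term on (0, π), using: for integers n ≥ 1, ∫_0^π sin²(nx) dx = ∫_0^π cos²(nx) dx = π/2; for n ≠ n', ∫_0^π sin(nx)sin(n'x) dx = ∫_0^π cos(nx)cos(n'x) dx = 0; and by product-to-sum, ∫_0^π sin(nx)cos(n'x) dx = ½∫_0^π [sin((n+n')x) + sin((n−n')x)] dx, which is 0 when n+n' is even and 2n/(n²−n'²) when n+n' is odd (it need not vanish on (0, π)).
  u² squared terms: (-1)²·∫cos(4x)² dx = 1·π/2 = π/2;  (-1)²·∫sin(2x)² dx = 1·π/2 = π/2.
  u² cross terms: 2·(-1)·(-1)·∫cos(4x)·sin(2x) dx = 2·(0) = 0.
  So ∫_0^π u² dx = π/2 + π/2 + 0 = π.
  (u')² squared terms: (-2)²·∫cos(2x)² dx = 4·π/2 = 2*π;  (4)²·∫sin(4x)² dx = 16·π/2 = 8*π.
  (u')² cross terms: 2·(-2)·(4)·∫cos(2x)·sin(4x) dx = -16·(0) = 0.
  So ∫_0^π (u')² dx = 2*π + 8*π + 0 = 10*π.
||u||_{H^1}^2 = (π) + (10*π) = 11*π.


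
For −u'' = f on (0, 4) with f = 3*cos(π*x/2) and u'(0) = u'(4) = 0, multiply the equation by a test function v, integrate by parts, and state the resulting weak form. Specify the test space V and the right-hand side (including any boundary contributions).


V = H^1(0, 4) (no boundary constraint on v; u is determined up to an additive constant); weak form: ∫_0^4 u'v' dx = ∫_0^4 (3*cos(π*x/2)) v dx for all v ∈ V.

Multiply both sides by a test function v and integrate from 0 to 4:
  ∫_0^4 −u''(x) v(x) dx = ∫_0^4 f(x) v(x) dx.
Integrate the LHS by parts once:
  ∫_0^4 −u'' v dx = −[u'(x) v(x)]_0^4 + ∫_0^4 u'(x) v'(x) dx.
Thus ∫_0^4 u'(x) v'(x) dx = ∫_0^4 f(x) v(x) dx + [u'(x) v(x)]_0^4.
Choose V so that boundary terms are either known or forced to vanish.
u has homogeneous Neumann: u'(0) = u'(4) = 0. So [u' v]_0^4 = 0·v(4) − 0·v(0) = 0 for any v; take V = H^1(0, 4).
Weak formulation: find u (satisfying any essential BC) such that ∫_0^4 u'(x) v'(x) dx = ∫_0^4 f v dx for all v ∈ V (homogeneous Neumann, so boundary terms vanish).
Substituting f(x) = 3*cos(π*x/2), the right-hand side is ∫_0^4 (3*cos(π*x/2)) v dx.
Compatibility check (pure Neumann): taking v ≡ 1 ∈ V gives 0 = ∫_0^4 f dx + (0) − (0), i.e. ∫_0^4 f dx must equal u'(0) − u'(4) = 0. Indeed ∫_0^4 (3*cos(π*x/2)) dx = 0, so the data are compatible. The solution is then unique only up to an additive constant (fix it e.g. by requiring ∫_0^4 u dx = 0).


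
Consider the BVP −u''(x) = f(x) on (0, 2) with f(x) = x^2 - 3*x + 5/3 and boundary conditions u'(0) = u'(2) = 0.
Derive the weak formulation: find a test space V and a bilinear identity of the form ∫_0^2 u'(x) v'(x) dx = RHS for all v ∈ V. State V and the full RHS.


V = H^1(0, 2) (no boundary constraint on v; u is determined up to an additive constant); weak form: ∫_0^2 u'v' dx = ∫_0^2 (x^2 - 3*x + 5/3) v dx for all v ∈ V.

Multiply both sides by a test function v and integrate from 0 to 2:
  ∫_0^2 −u''(x) v(x) dx = ∫_0^2 f(x) v(x) dx.
Integrate the LHS by parts once:
  ∫_0^2 −u'' v dx = −[u'(x) v(x)]_0^2 + ∫_0^2 u'(x) v'(x) dx.
Thus ∫_0^2 u'(x) v'(x) dx = ∫_0^2 f(x) v(x) dx + [u'(x) v(x)]_0^2.
Choose V so that boundary terms are either known or forced to vanish.
u has homogeneous Neumann: u'(0) = u'(2) = 0. So [u' v]_0^2 = 0·v(2) − 0·v(0) = 0 for any v; take V = H^1(0, 2).
Weak formulation: find u (satisfying any essential BC) such that ∫_0^2 u'(x) v'(x) dx = ∫_0^2 f v dx for all v ∈ V (homogeneous Neumann, so boundary terms vanish).
Substituting f(x) = x^2 - 3*x + 5/3, the right-hand side is ∫_0^2 (x^2 - 3*x + 5/3) v dx.
Compatibility check (pure Neumann): taking v ≡ 1 ∈ V gives 0 = ∫_0^2 f dx + (0) − (0), i.e. ∫_0^2 f dx must equal u'(0) − u'(2) = 0. Indeed ∫_0^2 (x^2 - 3*x + 5/3) dx = 0, so the data are compatible. The solution is then unique only up to an additive constant (fix it e.g. by requiring ∫_0^2 u dx = 0).


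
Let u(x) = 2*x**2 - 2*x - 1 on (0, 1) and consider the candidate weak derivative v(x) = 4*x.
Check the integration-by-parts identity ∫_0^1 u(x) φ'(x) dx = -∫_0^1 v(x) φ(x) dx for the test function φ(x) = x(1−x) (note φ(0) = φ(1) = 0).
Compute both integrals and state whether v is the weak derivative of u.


LHS = 0, RHS = -1/3. No, v is not the weak derivative of u.

u(x) = 2*x**2 - 2*x - 1, classical derivative u'(x) = 4*x - 2.
φ(x) = x(1−x), so φ'(x) = 1 - 2*x.
Note φ(0) = φ(1) = 0, so the boundary term u·φ vanishes.
LHS = ∫_0^1 u(x) φ'(x) dx = ∫_0^1 (-4*x^3 + 6*x^2 - 1) dx. Term by term:
  ∫_0^1 -4*x^3 dx = -1;  ∫_0^1 6*x^2 dx = 2;  ∫_0^1 -1 dx = -1.
Sum: -1 + 2 − 1 = 0.
So LHS = 0.
∫_0^1 v(x) φ(x) dx = ∫_0^1 (-4*x^3 + 4*x^2) dx. Term by term:
  ∫_0^1 -4*x^3 dx = -1;  ∫_0^1 4*x^2 dx = 4/3.
Sum: -1 + 4/3 = 1/3.
So RHS = -∫_0^1 v(x) φ(x) dx = -1/3.
LHS − RHS = 1/3 ≠ 0, so the identity fails.
(For a valid weak derivative the identity must hold for EVERY test function, in particular this one. The failure shows v is NOT the weak derivative of u.)
Correct weak derivative would be u'(x) = 4*x - 2.


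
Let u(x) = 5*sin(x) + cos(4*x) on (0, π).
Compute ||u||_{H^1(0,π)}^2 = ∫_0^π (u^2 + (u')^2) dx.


||u||_{H^1(0,π)}^2 = -68/3 + 67*π/2

u'(x) = -4*sin(4*x) + 5*cos(x).
Expand u² and (u')² and integrate term by term on (0, π), using: for integers n ≥ 1, ∫_0^π sin²(nx) dx = ∫_0^π cos²(nx) dx = π/2; for n ≠ n', ∫_0^π sin(nx)sin(n'x) dx = ∫_0^π cos(nx)cos(n'x) dx = 0; and by product-to-sum, ∫_0^π sin(nx)cos(n'x) dx = ½∫_0^π [sin((n+n')x) + sin((n−n')x)] dx, which is 0 when n+n' is even and 2n/(n²−n'²) when n+n' is odd (it need not vanish on (0, π)).
  u² squared terms: (5)²·∫sin(x)² dx = 25·π/2 = 25*π/2;  (1)²·∫cos(4x)² dx = 1·π/2 = π/2.
  u² cross terms: 2·(5)·(1)·∫sin(x)·cos(4x) dx = 10·(-2/15) = -4/3.
  So ∫_0^π u² dx = 25*π/2 + π/2 − 4/3 = -4/3 + 13*π.
  (u')² squared terms: (-4)²·∫sin(4x)² dx = 16·π/2 = 8*π;  (5)²·∫cos(x)² dx = 25·π/2 = 25*π/2.
  (u')² cross terms: 2·(-4)·(5)·∫sin(4x)·cos(x) dx = -40·(8/15) = -64/3.
  So ∫_0^π (u')² dx = 8*π + 25*π/2 − 64/3 = -64/3 + 41*π/2.
||u||_{H^1}^2 = (-4/3 + 13*π) + (-64/3 + 41*π/2) = -68/3 + 67*π/2.


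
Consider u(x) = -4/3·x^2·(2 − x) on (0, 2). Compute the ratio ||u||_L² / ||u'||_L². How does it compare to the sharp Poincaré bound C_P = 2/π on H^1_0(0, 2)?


||u||_L² / ||u'||_L² = sqrt(14)/7 < C_P = 2/π.

u(x) = -4/3·x^2·(2 − x), so u'(x) = 4*x*(3*x - 4)/3.
u(x) = -4/3·x^2·(2 − x) vanishes at x = 0 and x = 2, so u ∈ H^1_0(0, 2). Differentiate via the product rule and integrate the resulting polynomials term by term.
  ∫_0^2 u² dx = ∫_0^2 (16*x^6/9 - 64*x^5/9 + 64*x^4/9) dx. Term by term:
    ∫_0^2 16*x^6/9 dx = 2048/63;  ∫_0^2 -64*x^5/9 dx = -2048/27;  ∫_0^2 64*x^4/9 dx = 2048/45.
  Sum: 2048/63 − 2048/27 + 2048/45 = 2048/945.
  ∫_0^2 (u')² dx = ∫_0^2 (16*x^4 - 128*x^3/3 + 256*x^2/9) dx. Term by term:
    ∫_0^2 16*x^4 dx = 512/5;  ∫_0^2 -128*x^3/3 dx = -512/3;  ∫_0^2 256*x^2/9 dx = 2048/27.
  Sum: 512/5 − 512/3 + 2048/27 = 1024/135.
∫_0^2 u² dx = 2048/945, so ||u||_L² = 32*sqrt(210)/315.
∫_0^2 (u')² dx = 1024/135, so ||u'||_L² = 32*sqrt(15)/45.
Ratio ||u||_L² / ||u'||_L² = sqrt(14)/7.
Sharp Poincaré constant on H^1_0(0, 2) is C_P = L/π = 2/π, achieved by sin(π/2·x).
A polynomial bump cannot attain the sharp Poincaré constant (only the first sine eigenfunction does), so the ratio is strictly less than C_P, consistent with ||u||_L² ≤ C_P ||u'||_L².


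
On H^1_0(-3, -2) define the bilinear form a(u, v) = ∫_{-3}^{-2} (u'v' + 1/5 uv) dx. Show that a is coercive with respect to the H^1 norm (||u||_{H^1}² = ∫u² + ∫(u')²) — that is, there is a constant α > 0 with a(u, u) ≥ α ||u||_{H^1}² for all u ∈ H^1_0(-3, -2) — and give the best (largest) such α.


α = (1/5 + π^2)/(1 + π^2)

Coercivity of a(·,·) on H^1_0(-3, -2) means a(u, u) ≥ α ||u||_{H^1}² for every u ∈ H^1_0.
The interval has length L = 1, and Poincaré/coercivity depend only on L. Here a(u, u) = ∫(u')² + (1/5)·∫u².
Here 0 < c = 1/5 < 1. The condition a(u,u) ≥ α||u||_{H^1}² reads (1−α)∫(u')² ≥ (α−c)∫u². Any admissible α is ≤ 1 (rapidly oscillating u have ∫u²/∫(u')² → 0), and α = 1 would force 0 ≥ (1−c)∫u², impossible since c < 1; so 1−α > 0. By the sharp Poincaré inequality on H^1_0 of an interval of length L, ∫(u')² ≥ (π/L)²∫u² with equality for the first sine mode sin(π(x−x₀)/L) (x₀ the left endpoint), so the inequality holds for all u iff (1−α)(π/L)² ≥ α − c, i.e. α ≤ ((π/L)² + c)/((π/L)² + 1) = (1 + c(L/π)²)/(1 + (L/π)²). With (π/L)² = π^2 and c = 1/5, the largest admissible constant is α = ((π/L)² + c)/((π/L)² + 1).
Simplifying, α = (1/5 + π^2)/(1 + π^2).


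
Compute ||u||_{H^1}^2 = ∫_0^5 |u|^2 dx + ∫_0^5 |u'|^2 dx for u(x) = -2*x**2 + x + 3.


||u||_{H^1}^2 = 6325/3

The H^1 norm (squared) on an interval (0, L) is
  ||u||_{H^1}^2 = ∫_0^L u(x)^2 dx + ∫_0^L u'(x)^2 dx.
Compute u'(x) = 1 - 4*x.
Then u(x)^2 = 4*x**4 - 4*x**3 - 11*x**2 + 6*x + 9 and u'(x)^2 = 16*x**2 - 8*x + 1.
Integrate each monomial from 0 to 5 using ∫_0^5 c·x^n dx = c·5^(n+1)/(n+1):
  ∫_0^5 u(x)^2 dx = ∫_0^5 (4*x^4 - 4*x^3 - 11*x^2 + 6*x + 9) dx. Term by term:
    ∫_0^5 4*x^4 dx = 2500;  ∫_0^5 -4*x^3 dx = -625;  ∫_0^5 -11*x^2 dx = -1375/3;
    ∫_0^5 6*x dx = 75;  ∫_0^5 9 dx = 45.
  Sum: 2500 − 625 − 1375/3 + 75 + 45 = 4610/3.
  ∫_0^5 u'(x)^2 dx = ∫_0^5 (16*x^2 - 8*x + 1) dx. Term by term:
    ∫_0^5 16*x^2 dx = 2000/3;  ∫_0^5 -8*x dx = -100;  ∫_0^5 1 dx = 5.
  Sum: 2000/3 − 100 + 5 = 1715/3.
Adding: ||u||_{H^1}^2 = 4610/3 + 1715/3 = 6325/3.


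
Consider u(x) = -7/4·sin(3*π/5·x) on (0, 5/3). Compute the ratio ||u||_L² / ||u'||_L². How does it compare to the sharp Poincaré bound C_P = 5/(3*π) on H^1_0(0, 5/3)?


||u||_L² / ||u'||_L² = 5/(3*π) = C_P.

u(x) = -7/4·sin(3*π/5·x), so u'(x) = -21*π*cos(3*π*x/5)/20.
Writing u(x) = A·sin(kπx/L) with A = -7/4 and k = 1, use ∫_0^L sin²(kπx/L) dx = L/2 and ∫_0^L cos²(kπx/L) dx = L/2.
u² = 49/16·sin²(3*π/5·x) and (u')² = 441*π^2/400·cos²(3*π/5·x), and each of sin², cos² integrates to L/2 = 5/6 over (0, 5/3).
∫_0^5/3 u² dx = 245/96, so ||u||_L² = 7*sqrt(30)/24.
∫_0^5/3 (u')² dx = 147*π^2/160, so ||u'||_L² = 7*sqrt(30)*π/40.
Ratio ||u||_L² / ||u'||_L² = 5/(3*π).
Sharp Poincaré constant on H^1_0(0, 5/3) is C_P = L/π = 5/(3*π), achieved by sin(3*π/5·x).
This is the k = 1 eigenfunction (up to amplitude), so the ratio equals the sharp Poincaré constant exactly.


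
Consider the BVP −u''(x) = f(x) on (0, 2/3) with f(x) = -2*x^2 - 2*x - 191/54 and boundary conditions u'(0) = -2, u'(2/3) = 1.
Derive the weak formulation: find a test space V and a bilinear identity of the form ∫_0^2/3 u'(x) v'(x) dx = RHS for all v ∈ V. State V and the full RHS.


V = H^1(0, 2/3) (v unrestricted at boundary; u is determined up to an additive constant); weak form: ∫_0^2/3 u'v' dx = ∫_0^2/3 (-2*x^2 - 2*x - 191/54) v dx + v(2/3) + 2·v(0) for all v ∈ V.

Multiply both sides by a test function v and integrate from 0 to 2/3:
  ∫_0^2/3 −u''(x) v(x) dx = ∫_0^2/3 f(x) v(x) dx.
Integrate the LHS by parts once:
  ∫_0^2/3 −u'' v dx = −[u'(x) v(x)]_0^2/3 + ∫_0^2/3 u'(x) v'(x) dx.
Thus ∫_0^2/3 u'(x) v'(x) dx = ∫_0^2/3 f(x) v(x) dx + [u'(x) v(x)]_0^2/3.
Choose V so that boundary terms are either known or forced to vanish.
u has inhomogeneous Neumann u'(0) = -2, u'(2/3) = 1. [u' v]_0^2/3 = (1)·v(2/3) − (-2)·v(0) = v(2/3) + 2·v(0). Take V = H^1(0, 2/3); boundary term becomes part of RHS.
Weak formulation: find u (satisfying any essential BC) such that ∫_0^2/3 u'(x) v'(x) dx = ∫_0^2/3 f v dx + v(2/3) + 2·v(0) for all v ∈ V (Neumann data are natural BCs: they enter the RHS as boundary terms).
Substituting f(x) = -2*x^2 - 2*x - 191/54, the right-hand side is ∫_0^2/3 (-2*x^2 - 2*x - 191/54) v dx + v(2/3) + 2·v(0).
Compatibility check (pure Neumann): taking v ≡ 1 ∈ V gives 0 = ∫_0^2/3 f dx + (1) − (-2), i.e. ∫_0^2/3 f dx must equal u'(0) − u'(2/3) = -3. Indeed ∫_0^2/3 (-2*x^2 - 2*x - 191/54) dx = -3, so the data are compatible. The solution is then unique only up to an additive constant (fix it e.g. by requiring ∫_0^2/3 u dx = 0).


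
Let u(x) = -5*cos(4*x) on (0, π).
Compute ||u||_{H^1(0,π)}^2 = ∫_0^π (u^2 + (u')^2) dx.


||u||_{H^1(0,π)}^2 = 425*π/2

u'(x) = 20*sin(4*x).
Expand u² and (u')² and integrate term by term on (0, π), using: for integers n ≥ 1, ∫_0^π sin²(nx) dx = ∫_0^π cos²(nx) dx = π/2; for n ≠ n', ∫_0^π sin(nx)sin(n'x) dx = ∫_0^π cos(nx)cos(n'x) dx = 0; and by product-to-sum, ∫_0^π sin(nx)cos(n'x) dx = ½∫_0^π [sin((n+n')x) + sin((n−n')x)] dx, which is 0 when n+n' is even and 2n/(n²−n'²) when n+n' is odd (it need not vanish on (0, π)).
  u² squared terms: (-5)²·∫cos(4x)² dx = 25·π/2 = 25*π/2.
  So ∫_0^π u² dx = 25*π/2.
  (u')² squared terms: (20)²·∫sin(4x)² dx = 400·π/2 = 200*π.
  So ∫_0^π (u')² dx = 200*π.
||u||_{H^1}^2 = (25*π/2) + (200*π) = 425*π/2.


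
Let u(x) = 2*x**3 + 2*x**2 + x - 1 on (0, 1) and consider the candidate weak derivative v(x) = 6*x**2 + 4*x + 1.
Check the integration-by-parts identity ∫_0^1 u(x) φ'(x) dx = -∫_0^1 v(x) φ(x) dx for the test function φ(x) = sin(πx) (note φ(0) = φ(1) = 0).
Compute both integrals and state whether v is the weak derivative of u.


LHS = -12/π + 24/π^3, RHS = -12/π + 24/π^3. Yes, v = u' weakly.

u(x) = 2*x**3 + 2*x**2 + x - 1, classical derivative u'(x) = 6*x**2 + 4*x + 1.
φ(x) = sin(πx), so φ'(x) = π*cos(π*x).
Note φ(0) = φ(1) = 0, so the boundary term u·φ vanishes.
LHS = ∫_0^1 u(x) φ'(x) dx = ∫_0^1 (2*π*x^3*cos(π*x) + 2*π*x^2*cos(π*x) + π*x*cos(π*x) - π*cos(π*x)) dx. Term by term:
  ∫_0^1 -π*cos(π*x) dx = 0;  ∫_0^1 π*x*cos(π*x) dx = -2/π;  ∫_0^1 2*π*x^2*cos(π*x) dx = -4/π;
  ∫_0^1 2*π*x^3*cos(π*x) dx = -6/π + 24/π^3.
Sum: 0 − 2/π − 4/π + -6/π + 24/π^3 = -12/π + 24/π^3.
So LHS = -12/π + 24/π^3.
∫_0^1 v(x) φ(x) dx = ∫_0^1 (6*x^2*sin(π*x) + 4*x*sin(π*x) + sin(π*x)) dx. Term by term:
  ∫_0^1 4*x*sin(π*x) dx = 4/π;  ∫_0^1 6*x^2*sin(π*x) dx = -24/π^3 + 6/π;  ∫_0^1 sin(π*x) dx = 2/π.
Sum: 4/π + -24/π^3 + 6/π + 2/π = -24/π^3 + 12/π.
So RHS = -∫_0^1 v(x) φ(x) dx = -12/π + 24/π^3.
LHS = RHS, so the identity holds for this test φ.
Moreover u is smooth here and v(x) = u'(x) = 6*x**2 + 4*x + 1 pointwise, so the identity holds for every test function. Hence v is the weak derivative of u.


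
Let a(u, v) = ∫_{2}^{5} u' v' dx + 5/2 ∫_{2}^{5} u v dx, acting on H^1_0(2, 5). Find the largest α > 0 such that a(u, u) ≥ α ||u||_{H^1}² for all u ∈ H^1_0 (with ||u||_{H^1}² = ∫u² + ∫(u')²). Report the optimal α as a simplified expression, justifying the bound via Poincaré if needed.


α = 1

Coercivity of a(·,·) on H^1_0(2, 5) means a(u, u) ≥ α ||u||_{H^1}² for every u ∈ H^1_0.
The interval has length L = 3, and Poincaré/coercivity depend only on L. Here a(u, u) = ∫(u')² + (5/2)·∫u².
Here c = 5/2 ≥ 1, so a(u,u) = ∫(u')² + c∫u² ≥ ∫(u')² + ∫u² = ||u||_{H^1}², i.e. α = 1 works. No larger α is possible: a(u,u) ≥ α||u||_{H^1}² means (1−α)∫(u')² ≥ (α−c)∫u², and for the modes u_n = sin(nπ(x−x₀)/L) (x₀ the left endpoint) one has ∫u_n²/∫(u_n')² = (L/(nπ))² → 0, so a(u_n,u_n)/||u_n||_{H^1}² → 1. Hence the optimal constant is α = 1.
Therefore α = 1.


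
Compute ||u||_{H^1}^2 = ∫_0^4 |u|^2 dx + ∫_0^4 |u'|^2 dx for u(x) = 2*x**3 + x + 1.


||u||_{H^1}^2 = 380344/21

The H^1 norm (squared) on an interval (0, L) is
  ||u||_{H^1}^2 = ∫_0^L u(x)^2 dx + ∫_0^L u'(x)^2 dx.
Compute u'(x) = 6*x**2 + 1.
Then u(x)^2 = 4*x**6 + 4*x**4 + 4*x**3 + x**2 + 2*x + 1 and u'(x)^2 = 36*x**4 + 12*x**2 + 1.
Integrate each monomial from 0 to 4 using ∫_0^4 c·x^n dx = c·4^(n+1)/(n+1):
  ∫_0^4 u(x)^2 dx = ∫_0^4 (4*x^6 + 4*x^4 + 4*x^3 + x^2 + 2*x + 1) dx. Term by term:
    ∫_0^4 4*x^6 dx = 65536/7;  ∫_0^4 4*x^4 dx = 4096/5;  ∫_0^4 4*x^3 dx = 256;
    ∫_0^4 x^2 dx = 64/3;  ∫_0^4 2*x dx = 16;  ∫_0^4 1 dx = 4.
  Sum: 65536/7 + 4096/5 + 256 + 64/3 + 16 + 4 = 1100276/105.
  ∫_0^4 u'(x)^2 dx = ∫_0^4 (36*x^4 + 12*x^2 + 1) dx. Term by term:
    ∫_0^4 36*x^4 dx = 36864/5;  ∫_0^4 12*x^2 dx = 256;  ∫_0^4 1 dx = 4.
  Sum: 36864/5 + 256 + 4 = 38164/5.
Adding: ||u||_{H^1}^2 = 1100276/105 + 38164/5 = 380344/21.


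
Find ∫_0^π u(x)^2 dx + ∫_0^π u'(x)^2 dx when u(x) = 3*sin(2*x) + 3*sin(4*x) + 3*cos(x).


||u||_{H^1(0,π)}^2 = 336/5 + 108*π

u'(x) = -3*sin(x) + 6*cos(2*x) + 12*cos(4*x).
Expand u² and (u')² and integrate term by term on (0, π), using: for integers n ≥ 1, ∫_0^π sin²(nx) dx = ∫_0^π cos²(nx) dx = π/2; for n ≠ n', ∫_0^π sin(nx)sin(n'x) dx = ∫_0^π cos(nx)cos(n'x) dx = 0; and by product-to-sum, ∫_0^π sin(nx)cos(n'x) dx = ½∫_0^π [sin((n+n')x) + sin((n−n')x)] dx, which is 0 when n+n' is even and 2n/(n²−n'²) when n+n' is odd (it need not vanish on (0, π)).
  u² squared terms: (3)²·∫cos(x)² dx = 9·π/2 = 9*π/2;  (3)²·∫sin(2x)² dx = 9·π/2 = 9*π/2;  (3)²·∫sin(4x)² dx = 9·π/2 = 9*π/2.
  u² cross terms: 2·(3)·(3)·∫cos(x)·sin(2x) dx = 18·(4/3) = 24;  2·(3)·(3)·∫cos(x)·sin(4x) dx = 18·(8/15) = 48/5;  2·(3)·(3)·∫sin(2x)·sin(4x) dx = 18·(0) = 0.
  So ∫_0^π u² dx = 9*π/2 + 9*π/2 + 9*π/2 + 24 + 48/5 + 0 = 168/5 + 27*π/2.
  (u')² squared terms: (-3)²·∫sin(x)² dx = 9·π/2 = 9*π/2;  (6)²·∫cos(2x)² dx = 36·π/2 = 18*π;  (12)²·∫cos(4x)² dx = 144·π/2 = 72*π.
  (u')² cross terms: 2·(-3)·(6)·∫sin(x)·cos(2x) dx = -36·(-2/3) = 24;  2·(-3)·(12)·∫sin(x)·cos(4x) dx = -72·(-2/15) = 48/5;  2·(6)·(12)·∫cos(2x)·cos(4x) dx = 144·(0) = 0.
  So ∫_0^π (u')² dx = 9*π/2 + 18*π + 72*π + 24 + 48/5 + 0 = 168/5 + 189*π/2.
||u||_{H^1}^2 = (168/5 + 27*π/2) + (168/5 + 189*π/2) = 336/5 + 108*π.


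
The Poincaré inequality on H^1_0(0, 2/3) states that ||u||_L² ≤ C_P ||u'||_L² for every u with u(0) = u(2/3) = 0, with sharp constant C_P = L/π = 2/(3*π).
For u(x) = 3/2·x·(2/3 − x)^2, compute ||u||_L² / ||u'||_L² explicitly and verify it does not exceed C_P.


||u||_L² / ||u'||_L² = sqrt(14)/21 < C_P = 2/(3*π).

u(x) = 3/2·x·(2/3 − x)^2, so u'(x) = (3*x - 2)*(9*x - 2)/6.
u(x) = 3/2·x·(2/3 − x)^2 vanishes at x = 0 and x = 2/3, so u ∈ H^1_0(0, 2/3). Differentiate via the product rule and integrate the resulting polynomials term by term.
  ∫_0^2/3 u² dx = ∫_0^2/3 (9*x^6/4 - 6*x^5 + 6*x^4 - 8*x^3/3 + 4*x^2/9) dx. Term by term:
    ∫_0^2/3 9*x^6/4 dx = 32/1701;  ∫_0^2/3 -6*x^5 dx = -64/729;  ∫_0^2/3 6*x^4 dx = 64/405;
    ∫_0^2/3 -8*x^3/3 dx = -32/243;  ∫_0^2/3 4*x^2/9 dx = 32/729.
  Sum: 32/1701 − 64/729 + 64/405 − 32/243 + 32/729 = 32/25515.
  ∫_0^2/3 (u')² dx = ∫_0^2/3 (81*x^4/4 - 36*x^3 + 22*x^2 - 16*x/3 + 4/9) dx. Term by term:
    ∫_0^2/3 81*x^4/4 dx = 8/15;  ∫_0^2/3 -36*x^3 dx = -16/9;  ∫_0^2/3 22*x^2 dx = 176/81;
    ∫_0^2/3 -16*x/3 dx = -32/27;  ∫_0^2/3 4/9 dx = 8/27.
  Sum: 8/15 − 16/9 + 176/81 − 32/27 + 8/27 = 16/405.
∫_0^2/3 u² dx = 32/25515, so ||u||_L² = 4*sqrt(70)/945.
∫_0^2/3 (u')² dx = 16/405, so ||u'||_L² = 4*sqrt(5)/45.
Ratio ||u||_L² / ||u'||_L² = sqrt(14)/21.
Sharp Poincaré constant on H^1_0(0, 2/3) is C_P = L/π = 2/(3*π), achieved by sin(3*π/2·x).
A polynomial bump cannot attain the sharp Poincaré constant (only the first sine eigenfunction does), so the ratio is strictly less than C_P, consistent with ||u||_L² ≤ C_P ||u'||_L².


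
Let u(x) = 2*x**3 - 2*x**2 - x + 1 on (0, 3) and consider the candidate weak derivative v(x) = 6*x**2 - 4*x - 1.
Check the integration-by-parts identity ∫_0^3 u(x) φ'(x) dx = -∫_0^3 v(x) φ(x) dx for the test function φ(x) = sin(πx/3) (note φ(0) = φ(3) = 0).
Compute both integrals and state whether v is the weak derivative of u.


LHS = -120/π + 648/π^3, RHS = -120/π + 648/π^3. Yes, v = u' weakly.

u(x) = 2*x**3 - 2*x**2 - x + 1, classical derivative u'(x) = 6*x**2 - 4*x - 1.
φ(x) = sin(πx/3), so φ'(x) = π*cos(π*x/3)/3.
Note φ(0) = φ(3) = 0, so the boundary term u·φ vanishes.
LHS = ∫_0^3 u(x) φ'(x) dx = ∫_0^3 (2*π*x^3*cos(π*x/3)/3 - 2*π*x^2*cos(π*x/3)/3 - π*x*cos(π*x/3)/3 + π*cos(π*x/3)/3) dx. Term by term:
  ∫_0^3 π*cos(π*x/3)/3 dx = 0;  ∫_0^3 -2*π*x^2*cos(π*x/3)/3 dx = 36/π;  ∫_0^3 -π*x*cos(π*x/3)/3 dx = 6/π;
  ∫_0^3 2*π*x^3*cos(π*x/3)/3 dx = -162/π + 648/π^3.
Sum: 0 + 36/π + 6/π + -162/π + 648/π^3 = -120/π + 648/π^3.
So LHS = -120/π + 648/π^3.
∫_0^3 v(x) φ(x) dx = ∫_0^3 (6*x^2*sin(π*x/3) - 4*x*sin(π*x/3) - sin(π*x/3)) dx. Term by term:
  ∫_0^3 -sin(π*x/3) dx = -6/π;  ∫_0^3 -4*x*sin(π*x/3) dx = -36/π;  ∫_0^3 6*x^2*sin(π*x/3) dx = -648/π^3 + 162/π.
Sum: -6/π − 36/π + -648/π^3 + 162/π = -648/π^3 + 120/π.
So RHS = -∫_0^3 v(x) φ(x) dx = -120/π + 648/π^3.
LHS = RHS, so the identity holds for this test φ.
Moreover u is smooth here and v(x) = u'(x) = 6*x**2 - 4*x - 1 pointwise, so the identity holds for every test function. Hence v is the weak derivative of u.


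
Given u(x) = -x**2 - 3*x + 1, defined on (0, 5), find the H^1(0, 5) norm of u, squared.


||u||_{H^1}^2 = 12875/6

The H^1 norm (squared) on an interval (0, L) is
  ||u||_{H^1}^2 = ∫_0^L u(x)^2 dx + ∫_0^L u'(x)^2 dx.
Compute u'(x) = -2*x - 3.
Then u(x)^2 = x**4 + 6*x**3 + 7*x**2 - 6*x + 1 and u'(x)^2 = 4*x**2 + 12*x + 9.
Integrate each monomial from 0 to 5 using ∫_0^5 c·x^n dx = c·5^(n+1)/(n+1):
  ∫_0^5 u(x)^2 dx = ∫_0^5 (x^4 + 6*x^3 + 7*x^2 - 6*x + 1) dx. Term by term:
    ∫_0^5 x^4 dx = 625;  ∫_0^5 6*x^3 dx = 1875/2;  ∫_0^5 7*x^2 dx = 875/3;
    ∫_0^5 -6*x dx = -75;  ∫_0^5 1 dx = 5.
  Sum: 625 + 1875/2 + 875/3 − 75 + 5 = 10705/6.
  ∫_0^5 u'(x)^2 dx = ∫_0^5 (4*x^2 + 12*x + 9) dx. Term by term:
    ∫_0^5 4*x^2 dx = 500/3;  ∫_0^5 12*x dx = 150;  ∫_0^5 9 dx = 45.
  Sum: 500/3 + 150 + 45 = 1085/3.
Adding: ||u||_{H^1}^2 = 10705/6 + 1085/3 = 12875/6.


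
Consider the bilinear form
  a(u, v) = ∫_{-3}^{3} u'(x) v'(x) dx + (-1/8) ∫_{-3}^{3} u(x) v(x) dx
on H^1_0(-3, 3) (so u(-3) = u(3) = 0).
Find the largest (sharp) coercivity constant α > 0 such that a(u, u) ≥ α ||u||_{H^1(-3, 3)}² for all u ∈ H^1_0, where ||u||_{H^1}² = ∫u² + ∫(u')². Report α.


α = (-9/2 + π^2)/(π^2 + 36)

Coercivity of a(·,·) on H^1_0(-3, 3) means a(u, u) ≥ α ||u||_{H^1}² for every u ∈ H^1_0.
The interval has length L = 6, and Poincaré/coercivity depend only on L. Here a(u, u) = ∫(u')² + (-1/8)·∫u².
Here c = -1/8 < 0 with |c| < (π/L)² = π^2/36, so coercivity still holds. The condition a(u,u) ≥ α||u||_{H^1}² reads (1−α)∫(u')² ≥ (α−c)∫u². Any admissible α is ≤ 1 (rapidly oscillating u have ∫u²/∫(u')² → 0), and α = 1 would force 0 ≥ (1−c)∫u², impossible since c < 1; so 1−α > 0. By the sharp Poincaré inequality on H^1_0 of an interval of length L, ∫(u')² ≥ (π/L)²∫u² with equality for the first sine mode sin(π(x−x₀)/L) (x₀ the left endpoint), so the inequality holds for all u iff (1−α)(π/L)² ≥ α − c, i.e. α ≤ ((π/L)² + c)/((π/L)² + 1) = (1 + c(L/π)²)/(1 + (L/π)²). (Direct route, valid since c ≤ 0: Poincaré gives c∫u² ≥ c(L/π)²∫(u')², so a(u,u) ≥ (1 + c(L/π)²)∫(u')², while ||u||_{H^1}² ≤ (1 + (L/π)²)∫(u')²; dividing yields the same α.) With (π/L)² = π^2/36 and c = -1/8, the largest admissible constant is α = ((π/L)² + c)/((π/L)² + 1).
Simplifying, α = (-9/2 + π^2)/(π^2 + 36).


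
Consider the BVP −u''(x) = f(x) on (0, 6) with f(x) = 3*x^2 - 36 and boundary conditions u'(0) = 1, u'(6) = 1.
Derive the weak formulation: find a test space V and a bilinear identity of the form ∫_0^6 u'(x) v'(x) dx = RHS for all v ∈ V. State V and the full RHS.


V = H^1(0, 6) (v unrestricted at boundary; u is determined up to an additive constant); weak form: ∫_0^6 u'v' dx = ∫_0^6 (3*x^2 - 36) v dx + v(6) − v(0) for all v ∈ V.

Multiply both sides by a test function v and integrate from 0 to 6:
  ∫_0^6 −u''(x) v(x) dx = ∫_0^6 f(x) v(x) dx.
Integrate the LHS by parts once:
  ∫_0^6 −u'' v dx = −[u'(x) v(x)]_0^6 + ∫_0^6 u'(x) v'(x) dx.
Thus ∫_0^6 u'(x) v'(x) dx = ∫_0^6 f(x) v(x) dx + [u'(x) v(x)]_0^6.
Choose V so that boundary terms are either known or forced to vanish.
u has inhomogeneous Neumann u'(0) = 1, u'(6) = 1. [u' v]_0^6 = (1)·v(6) − (1)·v(0) = v(6) − v(0). Take V = H^1(0, 6); boundary term becomes part of RHS.
Weak formulation: find u (satisfying any essential BC) such that ∫_0^6 u'(x) v'(x) dx = ∫_0^6 f v dx + v(6) − v(0) for all v ∈ V (Neumann data are natural BCs: they enter the RHS as boundary terms).
Substituting f(x) = 3*x^2 - 36, the right-hand side is ∫_0^6 (3*x^2 - 36) v dx + v(6) − v(0).
Compatibility check (pure Neumann): taking v ≡ 1 ∈ V gives 0 = ∫_0^6 f dx + (1) − (1), i.e. ∫_0^6 f dx must equal u'(0) − u'(6) = 0. Indeed ∫_0^6 (3*x^2 - 36) dx = 0, so the data are compatible. The solution is then unique only up to an additive constant (fix it e.g. by requiring ∫_0^6 u dx = 0).


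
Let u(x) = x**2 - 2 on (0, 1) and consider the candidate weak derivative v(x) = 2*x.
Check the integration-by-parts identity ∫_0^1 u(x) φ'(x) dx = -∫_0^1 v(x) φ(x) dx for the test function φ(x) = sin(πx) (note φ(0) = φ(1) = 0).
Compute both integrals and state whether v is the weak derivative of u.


LHS = -2/π, RHS = -2/π. Yes, v = u' weakly.

u(x) = x**2 - 2, classical derivative u'(x) = 2*x.
φ(x) = sin(πx), so φ'(x) = π*cos(π*x).
Note φ(0) = φ(1) = 0, so the boundary term u·φ vanishes.
LHS = ∫_0^1 u(x) φ'(x) dx = ∫_0^1 (π*x^2*cos(π*x) - 2*π*cos(π*x)) dx. Term by term:
  ∫_0^1 -2*π*cos(π*x) dx = 0;  ∫_0^1 π*x^2*cos(π*x) dx = -2/π.
Sum: 0 − 2/π = -2/π.
So LHS = -2/π.
∫_0^1 v(x) φ(x) dx = ∫_0^1 (2*x*sin(π*x)) dx. Term by term:
  ∫_0^1 2*x*sin(π*x) dx = 2/π.
So RHS = -∫_0^1 v(x) φ(x) dx = -2/π.
LHS = RHS, so the identity holds for this test φ.
Moreover u is smooth here and v(x) = u'(x) = 2*x pointwise, so the identity holds for every test function. Hence v is the weak derivative of u.
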